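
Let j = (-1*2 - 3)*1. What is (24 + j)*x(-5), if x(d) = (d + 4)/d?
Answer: 19/5 ≈ 3.8000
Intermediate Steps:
j = -5 (j = (-2 - 3)*1 = -5*1 = -5)
x(d) = (4 + d)/d
(24 + j)*x(-5) = (24 - 5)*((4 - 5)/(-5)) = 19*(-1/5*(-1)) = 19*(1/5) = 19/5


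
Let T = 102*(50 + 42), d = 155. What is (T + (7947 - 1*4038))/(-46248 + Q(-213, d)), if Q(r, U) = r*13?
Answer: -4431/16339 ≈ -0.27119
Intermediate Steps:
Q(r, U) = 13*r
T = 9384 (T = 102*92 = 9384)
(T + (7947 - 1*4038))/(-46248 + Q(-213, d)) = (9384 + (7947 - 1*4038))/(-46248 + 13*(-213)) = (9384 + (7947 - 4038))/(-46248 - 2769) = (9384 + 3909)/(-49017) = 13293*(-1/49017) = -4431/16339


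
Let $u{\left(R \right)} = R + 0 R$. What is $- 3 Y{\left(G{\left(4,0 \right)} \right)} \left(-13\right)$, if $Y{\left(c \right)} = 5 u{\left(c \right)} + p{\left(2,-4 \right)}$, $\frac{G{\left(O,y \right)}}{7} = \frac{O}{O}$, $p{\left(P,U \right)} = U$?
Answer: $1209$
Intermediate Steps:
$G{\left(O,y \right)} = 7$ ($G{\left(O,y \right)} = 7 \frac{O}{O} = 7 \cdot 1 = 7$)
$u{\left(R \right)} = R$ ($u{\left(R \right)} = R + 0 = R$)
$Y{\left(c \right)} = -4 + 5 c$ ($Y{\left(c \right)} = 5 c - 4 = -4 + 5 c$)
$- 3 Y{\left(G{\left(4,0 \right)} \right)} \left(-13\right) = - 3 \left(-4 + 5 \cdot 7\right) \left(-13\right) = - 3 \left(-4 + 35\right) \left(-13\right) = \left(-3\right) 31 \left(-13\right) = \left(-93\right) \left(-13\right) = 1209$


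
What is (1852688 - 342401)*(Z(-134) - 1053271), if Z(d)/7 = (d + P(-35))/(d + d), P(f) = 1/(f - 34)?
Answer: -9805298012005687/6164 ≈ -1.5907e+12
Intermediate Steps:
P(f) = 1/(-34 + f)
Z(d) = 7*(-1/69 + d)/(2*d) (Z(d) = 7*((d + 1/(-34 - 35))/(d + d)) = 7*((d + 1/(-69))/((2*d))) = 7*((d - 1/69)*(1/(2*d))) = 7*((-1/69 + d)*(1/(2*d))) = 7*((-1/69 + d)/(2*d)) = 7*(-1/69 + d)/(2*d))
(1852688 - 342401)*(Z(-134) - 1053271) = (1852688 - 342401)*((7/138)*(-1 + 69*(-134))/(-134) - 1053271) = 1510287*((7/138)*(-1/134)*(-1 - 9246) - 1053271) = 1510287*((7/138)*(-1/134)*(-9247) - 1053271) = 1510287*(64729/18492 - 1053271) = 1510287*(-19477022603/18492) = -9805298012005687/6164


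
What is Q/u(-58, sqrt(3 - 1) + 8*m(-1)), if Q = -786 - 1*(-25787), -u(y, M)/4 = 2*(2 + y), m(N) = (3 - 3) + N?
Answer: 25001/448 ≈ 55.806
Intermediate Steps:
m(N) = N (m(N) = 0 + N = N)
u(y, M) = -16 - 8*y (u(y, M) = -8*(2 + y) = -4*(4 + 2*y) = -16 - 8*y)
Q = 25001 (Q = -786 + 25787 = 25001)
Q/u(-58, sqrt(3 - 1) + 8*m(-1)) = 25001/(-16 - 8*(-58)) = 25001/(-16 + 464) = 25001/448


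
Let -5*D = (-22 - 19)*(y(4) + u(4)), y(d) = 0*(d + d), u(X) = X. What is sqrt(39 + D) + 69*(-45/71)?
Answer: -3105/71 + sqrt(1795)/5 ≈ -35.259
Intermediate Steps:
y(d) = 0 (y(d) = 0*(2*d) = 0)
D = 164/5 (D = -(-22 - 19)*(0 + 4)/5 = -(-41)*4/5 = -1/5*(-164) = 164/5 ≈ 32.800)
sqrt(39 + D) + 69*(-45/71) = sqrt(39 + 164/5) + 69*(-45/71) = sqrt(359/5) + 69*(-45*1/71) = sqrt(1795)/5 + 69*(-45/71) = sqrt(1795)/5 - 3105/71 = -3105/71 + sqrt(1795)/5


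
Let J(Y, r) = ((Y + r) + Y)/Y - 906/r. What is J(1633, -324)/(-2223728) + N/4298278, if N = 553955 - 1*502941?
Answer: 5000867232568783/421430646480670944 ≈ 0.011866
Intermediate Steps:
N = 51014 (N = 553955 - 502941 = 51014)
J(Y, r) = -906/r + (r + 2*Y)/Y (J(Y, r) = (r + 2*Y)/Y - 906/r = -906/r + (r + 2*Y)/Y)
J(1633, -324)/(-2223728) + N/4298278 = (2 - 906/(-324) - 324/1633)/(-2223728) + 51014/4298278 = (2 - 906*(-1/324) - 324*1/1633)*(-1/2223728) + 51014*(1/4298278) = (2 + 151/54 - 324/1633)*(-1/2223728) + 25507/2149139 = (405451/88182)*(-1/2223728) + 25507/2149139 = -405451/196092782496 + 25507/2149139 = 5000867232568783/421430646480670944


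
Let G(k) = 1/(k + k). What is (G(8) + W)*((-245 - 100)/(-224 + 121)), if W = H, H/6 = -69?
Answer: -2284935/1648 ≈ -1386.5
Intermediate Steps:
H = -414 (H = 6*(-69) = -414)
W = -414
G(k) = 1/(2*k)
(G(8) + W)*((-245 - 100)/(-224 + 121)) = ((½)/8 - 414)*((-245 - 100)/(-224 + 121)) = ((½)*(⅛) - 414)*(-345/(-103)) = (1/16 - 414)*(-345*(-1/103)) = -6623/16*345/103 = -2284935/1648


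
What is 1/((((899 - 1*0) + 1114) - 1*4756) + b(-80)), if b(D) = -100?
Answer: -1/2843 ≈ -0.00035174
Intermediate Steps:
1/((((899 - 1*0) + 1114) - 1*4756) + b(-80)) = 1/((((899 - 1*0) + 1114) - 1*4756) - 100) = 1/((((899 + 0) + 1114) - 4756) - 100) = 1/(((899 + 1114) - 4756) - 100) = 1/((2013 - 4756) - 100) = 1/(-2743 - 100) = 1/(-2843) = -1/2843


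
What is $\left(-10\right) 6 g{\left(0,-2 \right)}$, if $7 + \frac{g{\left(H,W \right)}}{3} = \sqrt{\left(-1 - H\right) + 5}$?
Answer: $900$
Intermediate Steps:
$g{\left(H,W \right)} = -21 + 3 \sqrt{4 - H}$ ($g{\left(H,W \right)} = -21 + 3 \sqrt{\left(-1 - H\right) + 5} = -21 + 3 \sqrt{4 - H}$)
$\left(-10\right) 6 g{\left(0,-2 \right)} = \left(-10\right) 6 \left(-21 + 3 \sqrt{4 - 0}\right) = - 60 \left(-21 + 3 \sqrt{4 + 0}\right) = - 60 \left(-21 + 3 \sqrt{4}\right) = - 60 \left(-21 + 3 \cdot 2\right) = - 60 \left(-21 + 6\right) = \left(-60\right) \left(-15\right) = 900$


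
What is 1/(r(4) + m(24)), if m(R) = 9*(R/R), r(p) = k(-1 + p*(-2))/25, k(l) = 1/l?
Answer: 225/2024 ≈ 0.11117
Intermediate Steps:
r(p) = 1/(25*(-1 - 2*p)) (r(p) = 1/((-1 + p*(-2))*25) = (1/25)/(-1 - 2*p) = 1/(25*(-1 - 2*p)))
m(R) = 9 (m(R) = 9*1 = 9)
1/(r(4) + m(24)) = 1/(-1/(25 + 50*4) + 9) = 1/(-1/(25 + 200) + 9) = 1/(-1/225 + 9) = 1/(2024/225) = 225/2024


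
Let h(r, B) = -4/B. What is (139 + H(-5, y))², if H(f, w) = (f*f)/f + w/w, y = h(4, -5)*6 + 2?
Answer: 18225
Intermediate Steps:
y = 34/5 (y = -4/(-5)*6 + 2 = -4*(-⅕)*6 + 2 = (⅘)*6 + 2 = 24/5 + 2 = 34/5 ≈ 6.8000)
H(f, w) = 1 + f (H(f, w) = f²/f + 1 = f + 1 = 1 + f)
(139 + H(-5, y))² = (139 + (1 - 5))² = (139 - 4)² = 135² = 18225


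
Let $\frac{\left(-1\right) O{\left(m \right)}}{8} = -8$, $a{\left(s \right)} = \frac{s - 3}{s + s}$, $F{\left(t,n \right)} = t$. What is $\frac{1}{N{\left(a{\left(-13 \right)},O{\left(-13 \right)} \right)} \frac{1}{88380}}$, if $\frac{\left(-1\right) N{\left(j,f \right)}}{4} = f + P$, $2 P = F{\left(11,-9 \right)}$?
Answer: $- \frac{44190}{139} \approx -317.91$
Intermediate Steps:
$P = \frac{11}{2}$ ($P = \frac{1}{2} \cdot 11 = \frac{11}{2} \approx 5.5$)
$a{\left(s \right)} = \frac{-3 + s}{2 s}$
$O{\left(m \right)} = 64$ ($O{\left(m \right)} = \left(-8\right) \left(-8\right) = 64$)
$N{\left(j,f \right)} = -22 - 4 f$ ($N{\left(j,f \right)} = - 4 \left(f + \frac{11}{2}\right) = - 4 \left(\frac{11}{2} + f\right) = -22 - 4 f$)
$\frac{1}{N{\left(a{\left(-13 \right)},O{\left(-13 \right)} \right)} \frac{1}{88380}} = \frac{1}{\left(-22 - 256\right) \frac{1}{88380}} = \frac{1}{\left(-278\right) \frac{1}{88380}} = \frac{1}{- \frac{139}{44190}} = - \frac{44190}{139}$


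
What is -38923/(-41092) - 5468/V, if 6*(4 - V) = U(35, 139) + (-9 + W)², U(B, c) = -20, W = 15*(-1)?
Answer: 342213343/5465236 ≈ 62.616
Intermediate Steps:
W = -15
V = -266/3 (V = 4 - (-20 + (-9 - 15)²)/6 = 4 - (-20 + (-24)²)/6 = 4 - (-20 + 576)/6 = 4 - ⅙*556 = 4 - 278/3 = -266/3 ≈ -88.667)
-38923/(-41092) - 5468/V = -38923/(-41092) - 5468/(-266/3) = -38923*(-1/41092) - 5468*(-3/266) = 38923/41092 + 8202/133 = 342213343/5465236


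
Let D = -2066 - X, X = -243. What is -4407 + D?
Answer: -6230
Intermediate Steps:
D = -1823 (D = -2066 - 1*(-243) = -2066 + 243 = -1823)
-4407 + D = -4407 - 1823 = -6230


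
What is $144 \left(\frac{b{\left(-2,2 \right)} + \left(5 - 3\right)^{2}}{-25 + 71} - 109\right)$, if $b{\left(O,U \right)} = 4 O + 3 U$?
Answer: $- \frac{360864}{23} \approx -15690.0$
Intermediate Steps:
$b{\left(O,U \right)} = 3 U + 4 O$
$144 \left(\frac{b{\left(-2,2 \right)} + \left(5 - 3\right)^{2}}{-25 + 71} - 109\right) = 144 \left(\frac{\left(3 \cdot 2 + 4 \left(-2\right)\right) + \left(5 - 3\right)^{2}}{-25 + 71} - 109\right) = 144 \left(\frac{\left(6 - 8\right) + 2^{2}}{46} - 109\right) = 144 \left(\left(-2 + 4\right) \frac{1}{46} - 109\right) = 144 \left(2 \cdot \frac{1}{46} - 109\right) = 144 \left(\frac{1}{23} - 109\right) = 144 \left(- \frac{2506}{23}\right) = - \frac{360864}{23}$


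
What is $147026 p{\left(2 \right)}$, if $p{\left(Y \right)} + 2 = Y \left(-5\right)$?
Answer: $-1764312$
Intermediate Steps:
$p{\left(Y \right)} = -2 - 5 Y$ ($p{\left(Y \right)} = -2 + Y \left(-5\right) = -2 - 5 Y$)
$147026 p{\left(2 \right)} = 147026 \left(-2 - 10\right) = 147026 \left(-12\right) = -1764312$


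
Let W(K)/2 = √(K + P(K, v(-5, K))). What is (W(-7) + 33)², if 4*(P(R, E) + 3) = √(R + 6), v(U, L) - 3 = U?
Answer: (33 + √(-40 + I))² ≈ 1054.2 + 418.45*I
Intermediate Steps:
v(U, L) = 3 + U
P(R, E) = -3 + √(6 + R)/4 (P(R, E) = -3 + √(R + 6)/4 = -3 + √(6 + R)/4)
W(K) = 2*√(-3 + K + √(6 + K)/4) (W(K) = 2*√(K + (-3 + √(6 + K)/4)) = 2*√(-3 + K + √(6 + K)/4))
(W(-7) + 33)² = (√(-12 + √(6 - 7) + 4*(-7)) + 33)² = (√(-12 + √(-1) - 28) + 33)² = (√(-12 + I - 28) + 33)² = (√(-40 + I) + 33)² = (33 + √(-40 + I))²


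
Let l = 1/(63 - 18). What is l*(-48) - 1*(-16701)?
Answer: 250499/15 ≈ 16700.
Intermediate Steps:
l = 1/45 ≈ 0.022222
l*(-48) - 1*(-16701) = (1/45)*(-48) - 1*(-16701) = -16/15 + 16701 = 250499/15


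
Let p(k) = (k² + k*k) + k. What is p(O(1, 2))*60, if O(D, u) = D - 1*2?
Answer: 60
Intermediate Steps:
O(D, u) = -2 + D (O(D, u) = D - 2 = -2 + D)
p(k) = k + 2*k² (p(k) = (k² + k²) + k = 2*k² + k = k + 2*k²)
p(O(1, 2))*60 = ((-2 + 1)*(1 + 2*(-2 + 1)))*60 = -(1 + 2*(-1))*60 = -(1 - 2)*60 = -1*(-1)*60 = 1*60 = 60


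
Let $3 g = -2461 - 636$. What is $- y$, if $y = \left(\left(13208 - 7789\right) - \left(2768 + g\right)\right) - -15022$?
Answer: $- \frac{56116}{3} \approx -18705.0$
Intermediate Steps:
$g = - \frac{3097}{3}$ ($g = \frac{-2461 - 636}{3} = \frac{1}{3} \left(-3097\right) = - \frac{3097}{3} \approx -1032.3$)
$y = \frac{56116}{3}$ ($y = \left(\left(13208 - 7789\right) - \frac{5207}{3}\right) - -15022 = \left(5419 + \left(-2768 + \frac{3097}{3}\right)\right) + 15022 = \left(5419 - \frac{5207}{3}\right) + 15022 = \frac{11050}{3} + 15022 = \frac{56116}{3} \approx 18705.0$)
$- y = \left(-1\right) \frac{56116}{3} = - \frac{56116}{3}$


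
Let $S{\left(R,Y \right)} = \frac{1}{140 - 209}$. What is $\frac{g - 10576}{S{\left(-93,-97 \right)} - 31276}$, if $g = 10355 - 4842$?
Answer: $\frac{349347}{2158045} \approx 0.16188$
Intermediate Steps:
$S{\left(R,Y \right)} = - \frac{1}{69}$ ($S{\left(R,Y \right)} = \frac{1}{-69} = - \frac{1}{69}$)
$g = 5513$
$\frac{g - 10576}{S{\left(-93,-97 \right)} - 31276} = \frac{5513 - 10576}{- \frac{1}{69} - 31276} = - \frac{5063}{- \frac{2158045}{69}} = \left(-5063\right) \left(- \frac{69}{2158045}\right) = \frac{349347}{2158045}$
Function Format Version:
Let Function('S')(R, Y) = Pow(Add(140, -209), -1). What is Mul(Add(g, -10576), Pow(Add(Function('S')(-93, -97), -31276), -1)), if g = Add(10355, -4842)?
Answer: Rational(349347, 2158045) ≈ 0.16188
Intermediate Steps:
Function('S')(R, Y) = Rational(-1, 69) (Function('S')(R, Y) = Pow(-69, -1) = Rational(-1, 69))
g = 5513
Mul(Add(g, -10576), Pow(Add(Function('S')(-93, -97), -31276), -1)) = Mul(Add(5513, -10576), Pow(Add(Rational(-1, 69), -31276), -1)) = Mul(-5063, Pow(Rational(-2158045, 69), -1)) = Mul(-5063, Rational(-69, 2158045)) = Rational(349347, 2158045)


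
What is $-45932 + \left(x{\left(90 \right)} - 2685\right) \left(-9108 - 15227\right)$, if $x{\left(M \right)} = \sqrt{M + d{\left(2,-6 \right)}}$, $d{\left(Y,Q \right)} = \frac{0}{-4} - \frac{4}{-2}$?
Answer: $65293543 - 48670 \sqrt{23} \approx 6.506 \cdot 10^{7}$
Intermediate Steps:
$d{\left(Y,Q \right)} = 2$ ($d{\left(Y,Q \right)} = 0 \left(- \frac{1}{4}\right) - -2 = 0 + 2 = 2$)
$x{\left(M \right)} = \sqrt{2 + M}$ ($x{\left(M \right)} = \sqrt{M + 2} = \sqrt{2 + M}$)
$-45932 + \left(x{\left(90 \right)} - 2685\right) \left(-9108 - 15227\right) = -45932 + \left(\sqrt{2 + 90} - 2685\right) \left(-9108 - 15227\right) = -45932 + \left(\sqrt{92} - 2685\right) \left(-24335\right) = -45932 + \left(2 \sqrt{23} - 2685\right) \left(-24335\right) = -45932 + \left(-2685 + 2 \sqrt{23}\right) \left(-24335\right) = -45932 + \left(65339475 - 48670 \sqrt{23}\right) = 65293543 - 48670 \sqrt{23}$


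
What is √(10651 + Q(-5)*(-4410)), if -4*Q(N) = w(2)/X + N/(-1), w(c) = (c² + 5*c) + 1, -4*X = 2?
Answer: I*√67646/2 ≈ 130.04*I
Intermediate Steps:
X = -½ (X = -¼*2 = -½ ≈ -0.50000)
w(c) = 1 + c² + 5*c
Q(N) = 15/2 + N/4 (Q(N) = -((1 + 2² + 5*2)/(-½) + N/(-1))/4 = -((1 + 4 + 10)*(-2) + N*(-1))/4 = -(15*(-2) - N)/4 = -(-30 - N)/4 = 15/2 + N/4)
√(10651 + Q(-5)*(-4410)) = √(10651 + (15/2 + (¼)*(-5))*(-4410)) = √(10651 + (15/2 - 5/4)*(-4410)) = √(10651 + (25/4)*(-4410)) = √(10651 - 55125/2) = √(-33823/2) = I*√67646/2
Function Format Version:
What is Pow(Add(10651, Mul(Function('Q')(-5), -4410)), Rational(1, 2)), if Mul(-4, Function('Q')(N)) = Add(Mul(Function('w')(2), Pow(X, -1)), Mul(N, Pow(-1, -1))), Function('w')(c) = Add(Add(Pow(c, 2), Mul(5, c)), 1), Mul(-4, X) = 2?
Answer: Mul(Rational(1, 2), I, Pow(67646, Rational(1, 2))) ≈ Mul(130.04, I)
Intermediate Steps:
X = Rational(-1, 2) (X = Mul(Rational(-1, 4), 2) = Rational(-1, 2) ≈ -0.50000)
Function('w')(c) = Add(1, Pow(c, 2), Mul(5, c))
Function('Q')(N) = Add(Rational(15, 2), Mul(Rational(1, 4), N)) (Function('Q')(N) = Mul(Rational(-1, 4), Add(Mul(Add(1, Pow(2, 2), Mul(5, 2)), Pow(Rational(-1, 2), -1)), Mul(N, Pow(-1, -1)))) = Mul(Rational(-1, 4), Add(Mul(Add(1, 4, 10), -2), Mul(N, -1))) = Mul(Rational(-1, 4), Add(Mul(15, -2), Mul(-1, N))) = Mul(Rational(-1, 4), Add(-30, Mul(-1, N))) = Add(Rational(15, 2), Mul(Rational(1, 4), N)))
Pow(Add(10651, Mul(Function('Q')(-5), -4410)), Rational(1, 2)) = Pow(Add(10651, Mul(Add(Rational(15, 2), Mul(Rational(1, 4), -5)), -4410)), Rational(1, 2)) = Pow(Add(10651, Mul(Add(Rational(15, 2), Rational(-5, 4)), -4410)), Rational(1, 2)) = Pow(Add(10651, Mul(Rational(25, 4), -4410)), Rational(1, 2)) = Pow(Add(10651, Rational(-55125, 2)), Rational(1, 2)) = Pow(Rational(-33823, 2), Rational(1, 2)) = Mul(Rational(1, 2), I, Pow(67646, Rational(1, 2)))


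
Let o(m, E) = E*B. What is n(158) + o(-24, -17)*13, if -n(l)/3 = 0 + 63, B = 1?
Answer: -410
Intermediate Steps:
o(m, E) = E (o(m, E) = E*1 = E)
n(l) = -189 (n(l) = -3*(0 + 63) = -3*63 = -189)
n(158) + o(-24, -17)*13 = -189 - 17*13 = -189 - 221 = -410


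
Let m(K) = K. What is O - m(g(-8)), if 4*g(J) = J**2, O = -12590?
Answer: -12606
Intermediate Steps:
g(J) = J**2/4
O - m(g(-8)) = -12590 - (-8)**2/4 = -12590 - 64/4 = -12590 - 1*16 = -12590 - 16 = -12606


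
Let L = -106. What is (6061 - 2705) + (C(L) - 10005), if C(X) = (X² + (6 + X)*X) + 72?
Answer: 15259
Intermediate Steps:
C(X) = 72 + X² + X*(6 + X) (C(X) = (X² + X*(6 + X)) + 72 = 72 + X² + X*(6 + X))
(6061 - 2705) + (C(L) - 10005) = (6061 - 2705) + ((72 + 2*(-106)² + 6*(-106)) - 10005) = 3356 + ((72 + 2*11236 - 636) - 10005) = 3356 + ((72 + 22472 - 636) - 10005) = 3356 + (21908 - 10005) = 3356 + 11903 = 15259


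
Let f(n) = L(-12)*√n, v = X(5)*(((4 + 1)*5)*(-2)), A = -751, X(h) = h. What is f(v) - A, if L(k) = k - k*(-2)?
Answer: 751 - 180*I*√10 ≈ 751.0 - 569.21*I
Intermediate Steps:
L(k) = 3*k (L(k) = k - (-2)*k = k + 2*k = 3*k)
v = -250 (v = 5*(((4 + 1)*5)*(-2)) = 5*((5*5)*(-2)) = 5*(25*(-2)) = 5*(-50) = -250)
f(n) = -36*√n (f(n) = (3*(-12))*√n = -36*√n)
f(v) - A = -180*I*√10 - 1*(-751) = -180*I*√10 + 751 = 751 - 180*I*√10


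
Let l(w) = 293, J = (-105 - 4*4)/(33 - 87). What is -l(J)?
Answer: -293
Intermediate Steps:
J = 121/54 (J = (-105 - 16)/(-54) = -121*(-1/54) = 121/54 ≈ 2.2407)
-l(J) = -1*293 = -293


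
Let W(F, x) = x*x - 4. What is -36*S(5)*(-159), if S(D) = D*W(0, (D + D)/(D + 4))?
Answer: -237440/3 ≈ -79147.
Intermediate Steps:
W(F, x) = -4 + x² (W(F, x) = x² - 4 = -4 + x²)
S(D) = D*(-4 + 4*D²/(4 + D)²) (S(D) = D*(-4 + ((D + D)/(D + 4))²) = D*(-4 + ((2*D)/(4 + D))²) = D*(-4 + (2*D/(4 + D))²) = D*(-4 + 4*D²/(4 + D)²))
-36*S(5)*(-159) = -36*(-4*5 + 4*5³/(4 + 5)²)*(-159) = -36*(-20 + 4*125/9²)*(-159) = -36*(-20 + 4*125*(1/81))*(-159) = -36*(-20 + 500/81)*(-159) = -36*(-1120/81)*(-159) = (4480/9)*(-159) = -237440/3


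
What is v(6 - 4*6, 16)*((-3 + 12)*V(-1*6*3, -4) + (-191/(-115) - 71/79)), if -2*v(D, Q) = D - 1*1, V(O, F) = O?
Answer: -13916037/9085 ≈ -1531.8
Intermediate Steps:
v(D, Q) = 1/2 - D/2 (v(D, Q) = -(D - 1*1)/2 = -(D - 1)/2 = -(-1 + D)/2 = 1/2 - D/2)
v(6 - 4*6, 16)*((-3 + 12)*V(-1*6*3, -4) + (-191/(-115) - 71/79)) = (1/2 - (6 - 4*6)/2)*((-3 + 12)*(-1*6*3) + (-191/(-115) - 71/79)) = (1/2 - (6 - 24)/2)*(9*(-6*3) + (-191*(-1/115) - 71*1/79)) = (1/2 - 1/2*(-18))*(9*(-18) + (191/115 - 71/79)) = (1/2 + 9)*(-162 + 6924/9085) = (19/2)*(-1464846/9085) = -13916037/9085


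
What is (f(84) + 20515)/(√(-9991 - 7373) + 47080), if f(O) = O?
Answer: 242450230/554135941 - 20599*I*√4341/1108271882 ≈ 0.43753 - 0.0012246*I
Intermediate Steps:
(f(84) + 20515)/(√(-9991 - 7373) + 47080) = (84 + 20515)/(√(-9991 - 7373) + 47080) = 20599/(√(-17364) + 47080) = 20599/(2*I*√4341 + 47080) = 20599/(47080 + 2*I*√4341)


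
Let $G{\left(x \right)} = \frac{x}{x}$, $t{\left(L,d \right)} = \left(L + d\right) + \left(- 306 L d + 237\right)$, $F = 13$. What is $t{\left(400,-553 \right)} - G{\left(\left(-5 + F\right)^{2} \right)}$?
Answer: $67687283$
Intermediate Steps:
$t{\left(L,d \right)} = 237 + L + d - 306 L d$ ($t{\left(L,d \right)} = \left(L + d\right) - \left(-237 + 306 L d\right) = 237 + L + d - 306 L d$)
$G{\left(x \right)} = 1$
$t{\left(400,-553 \right)} - G{\left(\left(-5 + F\right)^{2} \right)} = \left(237 + 400 - 553 - 122400 \left(-553\right)\right) - 1 = \left(237 + 400 - 553 + 67687200\right) - 1 = 67687284 - 1 = 67687283$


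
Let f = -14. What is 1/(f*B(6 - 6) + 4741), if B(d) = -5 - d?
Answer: 1/4811 ≈ 0.00020786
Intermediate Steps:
1/(f*B(6 - 6) + 4741) = 1/(-14*(-5 - (6 - 6)) + 4741) = 1/(-14*(-5 - 1*0) + 4741) = 1/(-14*(-5 + 0) + 4741) = 1/(-14*(-5) + 4741) = 1/(70 + 4741) = 1/4811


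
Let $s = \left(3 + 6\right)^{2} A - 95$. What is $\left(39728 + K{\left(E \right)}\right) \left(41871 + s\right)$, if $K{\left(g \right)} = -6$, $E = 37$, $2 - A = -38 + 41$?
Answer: $1656208790$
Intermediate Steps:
$A = -1$ ($A = 2 - \left(-38 + 41\right) = 2 - 3 = -1$)
$s = -176$ ($s = \left(3 + 6\right)^{2} \left(-1\right) - 95 = 9^{2} \left(-1\right) - 95 = 81 \left(-1\right) - 95 = -81 - 95 = -176$)
$\left(39728 + K{\left(E \right)}\right) \left(41871 + s\right) = \left(39728 - 6\right) \left(41871 - 176\right) = 39722 \cdot 41695 = 1656208790$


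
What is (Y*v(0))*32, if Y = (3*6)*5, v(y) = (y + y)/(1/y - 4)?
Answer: 0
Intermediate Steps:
v(y) = 2*y/(-4 + 1/y) (v(y) = (2*y)/(-4 + 1/y) = 2*y/(-4 + 1/y))
Y = 90 (Y = 18*5 = 90)
(Y*v(0))*32 = (90*(-2*0**2/(-1 + 4*0)))*32 = (90*(-2*0/(-1 + 0)))*32 = (90*(-2*0/(-1)))*32 = (90*(-2*0*(-1)))*32 = (90*0)*32 = 0*32 = 0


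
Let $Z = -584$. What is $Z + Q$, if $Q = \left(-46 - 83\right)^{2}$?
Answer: $16057$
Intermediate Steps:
$Q = 16641$ ($Q = \left(-129\right)^{2} = 16641$)
$Z + Q = -584 + 16641 = 16057$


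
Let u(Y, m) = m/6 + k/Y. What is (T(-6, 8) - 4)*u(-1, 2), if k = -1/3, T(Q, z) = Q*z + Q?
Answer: -116/3 ≈ -38.667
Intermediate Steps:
T(Q, z) = Q + Q*z
k = -1/3 (k = -1*1/3 = -1/3 ≈ -0.33333)
u(Y, m) = -1/(3*Y) + m/6 (u(Y, m) = m/6 - 1/(3*Y) = -1/(3*Y) + m/6)
(T(-6, 8) - 4)*u(-1, 2) = (-6*(1 + 8) - 4)*((1/6)*(-2 - 1*2)/(-1)) = (-6*9 - 4)*((1/6)*(-1)*(-2 - 2)) = (-54 - 4)*((1/6)*(-1)*(-4)) = -58*2/3 = -116/3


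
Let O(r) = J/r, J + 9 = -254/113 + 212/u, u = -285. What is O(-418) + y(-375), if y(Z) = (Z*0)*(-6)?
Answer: 386191/13461690 ≈ 0.028688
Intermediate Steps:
y(Z) = 0 (y(Z) = 0*(-6) = 0)
J = -386191/32205 (J = -9 + (-254/113 + 212/(-285)) = -9 + (-254*1/113 + 212*(-1/285)) = -9 + (-254/113 - 212/285) = -9 - 96346/32205 = -386191/32205 ≈ -11.992)
O(r) = -386191/(32205*r)
O(-418) + y(-375) = -386191/32205/(-418) + 0 = -386191/32205*(-1/418) + 0 = 386191/13461690 + 0 = 386191/13461690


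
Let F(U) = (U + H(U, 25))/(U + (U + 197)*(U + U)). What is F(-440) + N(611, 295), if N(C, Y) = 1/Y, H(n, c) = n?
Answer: -21/28615 ≈ -0.00073388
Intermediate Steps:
F(U) = 2*U/(U + 2*U*(197 + U)) (F(U) = (U + U)/(U + (U + 197)*(U + U)) = (2*U)/(U + (197 + U)*(2*U)) = (2*U)/(U + 2*U*(197 + U)) = 2*U/(U + 2*U*(197 + U)))
F(-440) + N(611, 295) = 2/(395 + 2*(-440)) + 1/295 = 2/(395 - 880) + 1/295 = 2/(-485) + 1/295 = 2*(-1/485) + 1/295 = -2/485 + 1/295 = -21/28615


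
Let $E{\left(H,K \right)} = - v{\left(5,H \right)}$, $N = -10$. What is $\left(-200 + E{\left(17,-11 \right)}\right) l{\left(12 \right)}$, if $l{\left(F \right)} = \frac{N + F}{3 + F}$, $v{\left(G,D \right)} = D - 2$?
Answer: $- \frac{86}{3} \approx -28.667$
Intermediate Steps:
$v{\left(G,D \right)} = -2 + D$
$E{\left(H,K \right)} = 2 - H$ ($E{\left(H,K \right)} = - (-2 + H) = 2 - H$)
$l{\left(F \right)} = \frac{-10 + F}{3 + F}$
$\left(-200 + E{\left(17,-11 \right)}\right) l{\left(12 \right)} = \left(-200 + \left(2 - 17\right)\right) \frac{-10 + 12}{3 + 12} = \left(-200 + \left(2 - 17\right)\right) \frac{1}{15} \cdot 2 = \left(-200 - 15\right) \frac{1}{15} \cdot 2 = \left(-215\right) \frac{2}{15} = - \frac{86}{3}$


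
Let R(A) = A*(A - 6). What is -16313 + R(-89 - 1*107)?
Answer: 23279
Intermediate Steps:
R(A) = A*(-6 + A)
-16313 + R(-89 - 1*107) = -16313 + (-89 - 1*107)*(-6 + (-89 - 1*107)) = -16313 + (-89 - 107)*(-6 + (-89 - 107)) = -16313 - 196*(-6 - 196) = -16313 - 196*(-202) = -16313 + 39592 = 23279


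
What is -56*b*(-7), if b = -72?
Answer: -28224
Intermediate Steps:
-56*b*(-7) = -56*(-72)*(-7) = 4032*(-7) = -28224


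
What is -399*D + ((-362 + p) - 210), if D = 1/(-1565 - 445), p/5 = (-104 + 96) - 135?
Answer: -862157/670 ≈ -1286.8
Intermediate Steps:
p = -715 (p = 5*((-104 + 96) - 135) = 5*(-8 - 135) = 5*(-143) = -715)
D = -1/2010 (D = 1/(-2010) = -1/2010 ≈ -0.00049751)
-399*D + ((-362 + p) - 210) = -399*(-1/2010) + ((-362 - 715) - 210) = 133/670 + (-1077 - 210) = 133/670 - 1287 = -862157/670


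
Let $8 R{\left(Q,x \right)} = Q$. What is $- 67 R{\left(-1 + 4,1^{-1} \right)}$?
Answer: $- \frac{201}{8} \approx -25.125$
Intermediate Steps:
$R{\left(Q,x \right)} = \frac{Q}{8}$
$- 67 R{\left(-1 + 4,1^{-1} \right)} = - 67 \frac{-1 + 4}{8} = - 67 \cdot \frac{1}{8} \cdot 3 = \left(-67\right) \frac{3}{8} = - \frac{201}{8}$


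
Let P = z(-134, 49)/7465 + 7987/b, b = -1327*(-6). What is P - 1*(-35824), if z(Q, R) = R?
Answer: 2129307099013/59436330 ≈ 35825.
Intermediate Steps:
b = 7962
P = 60013093/59436330 (P = 49/7465 + 7987/7962 = 60013093/59436330 ≈ 1.0097)
P - 1*(-35824) = 60013093/59436330 - 1*(-35824) = 60013093/59436330 + 35824 = 2129307099013/59436330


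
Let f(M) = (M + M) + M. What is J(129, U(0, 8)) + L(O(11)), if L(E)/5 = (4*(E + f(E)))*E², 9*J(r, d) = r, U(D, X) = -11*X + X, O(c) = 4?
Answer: 15403/3 ≈ 5134.3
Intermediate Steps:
f(M) = 3*M (f(M) = 2*M + M = 3*M)
U(D, X) = -10*X
J(r, d) = r/9
L(E) = 80*E³ (L(E) = 5*((4*(E + 3*E))*E²) = 5*((4*(4*E))*E²) = 5*((16*E)*E²) = 5*(16*E³) = 80*E³)
J(129, U(0, 8)) + L(O(11)) = (⅑)*129 + 80*4³ = 43/3 + 80*64 = 43/3 + 5120 = 15403/3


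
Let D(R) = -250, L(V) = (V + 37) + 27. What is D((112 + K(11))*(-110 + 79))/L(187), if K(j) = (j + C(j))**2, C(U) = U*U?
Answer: -250/251 ≈ -0.99602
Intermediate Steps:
C(U) = U**2
K(j) = (j + j**2)**2
L(V) = 64 + V (L(V) = (37 + V) + 27 = 64 + V)
D((112 + K(11))*(-110 + 79))/L(187) = -250/(64 + 187) = -250/251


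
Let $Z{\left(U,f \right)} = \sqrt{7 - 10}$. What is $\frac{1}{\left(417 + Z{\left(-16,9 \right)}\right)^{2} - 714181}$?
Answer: $- \frac{i}{834 \sqrt{3} + 540295 i} \approx -1.8508 \cdot 10^{-6} - 4.9484 \cdot 10^{-9} i$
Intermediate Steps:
$Z{\left(U,f \right)} = i \sqrt{3}$ ($Z{\left(U,f \right)} = \sqrt{-3} = i \sqrt{3}$)
$\frac{1}{\left(417 + Z{\left(-16,9 \right)}\right)^{2} - 714181} = \frac{1}{\left(417 + i \sqrt{3}\right)^{2} - 714181} = \frac{1}{-714181 + \left(417 + i \sqrt{3}\right)^{2}}$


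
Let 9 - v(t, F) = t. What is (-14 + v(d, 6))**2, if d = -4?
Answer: 1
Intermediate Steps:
v(t, F) = 9 - t
(-14 + v(d, 6))**2 = (-14 + (9 - 1*(-4)))**2 = (-14 + (9 + 4))**2 = (-14 + 13)**2 = (-1)**2 = 1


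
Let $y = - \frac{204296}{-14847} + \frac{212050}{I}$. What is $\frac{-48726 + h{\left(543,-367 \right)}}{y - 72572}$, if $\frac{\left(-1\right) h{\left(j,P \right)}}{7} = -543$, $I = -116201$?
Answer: $\frac{77506238396475}{125183253824138} \approx 0.61914$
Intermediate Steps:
$h{\left(j,P \right)} = 3801$ ($h{\left(j,P \right)} = \left(-7\right) \left(-543\right) = 3801$)
$y = \frac{20591093146}{1725236247}$ ($y = - \frac{204296}{-14847} + \frac{212050}{-116201} = \left(-204296\right) \left(- \frac{1}{14847}\right) + 212050 \left(- \frac{1}{116201}\right) = \frac{204296}{14847} - \frac{212050}{116201} = \frac{20591093146}{1725236247} \approx 11.935$)
$\frac{-48726 + h{\left(543,-367 \right)}}{y - 72572} = \frac{-48726 + 3801}{\frac{20591093146}{1725236247} - 72572} = - \frac{44925}{- \frac{125183253824138}{1725236247}} = \left(-44925\right) \left(- \frac{1725236247}{125183253824138}\right) = \frac{77506238396475}{125183253824138}$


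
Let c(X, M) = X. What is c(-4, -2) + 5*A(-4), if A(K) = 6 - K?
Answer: 46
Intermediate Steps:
c(-4, -2) + 5*A(-4) = -4 + 5*(6 - 1*(-4)) = -4 + 5*(6 + 4) = -4 + 5*10 = -4 + 50 = 46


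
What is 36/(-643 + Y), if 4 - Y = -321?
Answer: -6/53 ≈ -0.11321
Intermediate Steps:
Y = 325 (Y = 4 - 1*(-321) = 4 + 321 = 325)
36/(-643 + Y) = 36/(-643 + 325) = 36/(-318) = -1/318*36 = -6/53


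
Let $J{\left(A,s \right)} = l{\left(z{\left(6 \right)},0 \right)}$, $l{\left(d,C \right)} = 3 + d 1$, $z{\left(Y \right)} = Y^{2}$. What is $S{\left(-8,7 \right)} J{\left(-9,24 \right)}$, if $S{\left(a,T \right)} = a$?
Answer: $-312$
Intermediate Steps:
$l{\left(d,C \right)} = 3 + d$
$J{\left(A,s \right)} = 39$ ($J{\left(A,s \right)} = 3 + 6^{2} = 3 + 36 = 39$)
$S{\left(-8,7 \right)} J{\left(-9,24 \right)} = \left(-8\right) 39 = -312$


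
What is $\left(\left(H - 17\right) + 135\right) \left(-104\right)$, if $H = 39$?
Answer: $-16328$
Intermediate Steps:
$\left(\left(H - 17\right) + 135\right) \left(-104\right) = \left(\left(39 - 17\right) + 135\right) \left(-104\right) = \left(22 + 135\right) \left(-104\right) = 157 \left(-104\right) = -16328$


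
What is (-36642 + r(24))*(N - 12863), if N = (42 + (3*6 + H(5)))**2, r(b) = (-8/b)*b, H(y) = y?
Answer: 316582700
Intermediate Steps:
r(b) = -8
N = 4225 (N = (42 + (3*6 + 5))**2 = (42 + (18 + 5))**2 = (42 + 23)**2 = 65**2 = 4225)
(-36642 + r(24))*(N - 12863) = (-36642 - 8)*(4225 - 12863) = -36650*(-8638) = 316582700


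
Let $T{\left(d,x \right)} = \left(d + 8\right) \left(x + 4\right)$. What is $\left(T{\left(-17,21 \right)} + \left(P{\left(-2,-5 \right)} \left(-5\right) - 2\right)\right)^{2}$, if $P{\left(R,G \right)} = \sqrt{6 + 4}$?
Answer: $51779 + 2270 \sqrt{10} \approx 58957.0$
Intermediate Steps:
$P{\left(R,G \right)} = \sqrt{10}$
$T{\left(d,x \right)} = \left(4 + x\right) \left(8 + d\right)$ ($T{\left(d,x \right)} = \left(8 + d\right) \left(4 + x\right) = \left(4 + x\right) \left(8 + d\right)$)
$\left(T{\left(-17,21 \right)} + \left(P{\left(-2,-5 \right)} \left(-5\right) - 2\right)\right)^{2} = \left(\left(32 + 4 \left(-17\right) + 8 \cdot 21 - 357\right) + \left(\sqrt{10} \left(-5\right) - 2\right)\right)^{2} = \left(\left(32 - 68 + 168 - 357\right) - \left(2 + 5 \sqrt{10}\right)\right)^{2} = \left(-225 - \left(2 + 5 \sqrt{10}\right)\right)^{2} = \left(-227 - 5 \sqrt{10}\right)^{2}$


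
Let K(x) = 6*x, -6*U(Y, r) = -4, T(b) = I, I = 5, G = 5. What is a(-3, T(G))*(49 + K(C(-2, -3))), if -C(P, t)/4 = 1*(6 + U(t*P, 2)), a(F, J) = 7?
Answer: -777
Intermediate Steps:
T(b) = 5
U(Y, r) = ⅔ (U(Y, r) = -⅙*(-4) = ⅔)
C(P, t) = -80/3 (C(P, t) = -4*(6 + ⅔) = -4*20/3 = -80/3)
a(-3, T(G))*(49 + K(C(-2, -3))) = 7*(49 + 6*(-80/3)) = 7*(49 - 160) = 7*(-111) = -777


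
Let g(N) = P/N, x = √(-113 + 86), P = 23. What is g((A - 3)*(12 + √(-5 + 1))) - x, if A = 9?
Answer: 23/74 - 23*I/444 - 3*I*√3 ≈ 0.31081 - 5.248*I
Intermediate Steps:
x = 3*I*√3 (x = √(-27) = 3*I*√3 ≈ 5.1962*I)
g(N) = 23/N
g((A - 3)*(12 + √(-5 + 1))) - x = 23/(((9 - 3)*(12 + √(-5 + 1)))) - 3*I*√3 = 23/((6*(12 + √(-4)))) - 3*I*√3 = 23/((6*(12 + 2*I))) - 3*I*√3 = 23/(72 + 12*I) - 3*I*√3 = 23*((72 - 12*I)/5328) - 3*I*√3 = 23*(72 - 12*I)/5328 - 3*I*√3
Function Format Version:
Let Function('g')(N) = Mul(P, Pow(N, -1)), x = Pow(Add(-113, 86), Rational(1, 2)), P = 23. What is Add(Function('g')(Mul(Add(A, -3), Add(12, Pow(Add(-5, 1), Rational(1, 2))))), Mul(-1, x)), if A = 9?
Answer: Add(Rational(23, 74), Mul(Rational(-23, 444), I), Mul(-3, I, Pow(3, Rational(1, 2)))) ≈ Add(0.31081, Mul(-5.2480, I))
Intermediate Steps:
x = Mul(3, I, Pow(3, Rational(1, 2))) (x = Pow(-27, Rational(1, 2)) = Mul(3, I, Pow(3, Rational(1, 2))) ≈ Mul(5.1962, I))
Function('g')(N) = Mul(23, Pow(N, -1))
Add(Function('g')(Mul(Add(A, -3), Add(12, Pow(Add(-5, 1), Rational(1, 2))))), Mul(-1, x)) = Add(Mul(23, Pow(Mul(Add(9, -3), Add(12, Pow(Add(-5, 1), Rational(1, 2)))), -1)), Mul(-1, Mul(3, I, Pow(3, Rational(1, 2))))) = Add(Mul(23, Pow(Mul(6, Add(12, Pow(-4, Rational(1, 2)))), -1)), Mul(-3, I, Pow(3, Rational(1, 2)))) = Add(Mul(23, Pow(Mul(6, Add(12, Mul(2, I))), -1)), Mul(-3, I, Pow(3, Rational(1, 2)))) = Add(Mul(23, Pow(Add(72, Mul(12, I)), -1)), Mul(-3, I, Pow(3, Rational(1, 2)))) = Add(Mul(23, Mul(Rational(1, 5328), Add(72, Mul(-12, I)))), Mul(-3, I, Pow(3, Rational(1, 2)))) = Add(Mul(Rational(23, 5328), Add(72, Mul(-12, I))), Mul(-3, I, Pow(3, Rational(1, 2))))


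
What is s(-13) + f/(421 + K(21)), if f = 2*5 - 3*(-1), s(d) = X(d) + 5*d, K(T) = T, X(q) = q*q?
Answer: 3537/34 ≈ 104.03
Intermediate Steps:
X(q) = q²
s(d) = d² + 5*d
f = 13 (f = 10 + 3 = 13)
s(-13) + f/(421 + K(21)) = -13*(5 - 13) + 13/(421 + 21) = -13*(-8) + 13/442 = 104 + 13*(1/442) = 104 + 1/34 = 3537/34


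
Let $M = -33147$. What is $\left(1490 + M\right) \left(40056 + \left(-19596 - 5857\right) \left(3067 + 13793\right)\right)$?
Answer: $13583940317268$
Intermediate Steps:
$\left(1490 + M\right) \left(40056 + \left(-19596 - 5857\right) \left(3067 + 13793\right)\right) = \left(1490 - 33147\right) \left(40056 + \left(-19596 - 5857\right) \left(3067 + 13793\right)\right) = - 31657 \left(40056 - 429137580\right) = \left(-31657\right) \left(-429097524\right) = 13583940317268$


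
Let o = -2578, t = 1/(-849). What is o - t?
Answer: -2188721/849 ≈ -2578.0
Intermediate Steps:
t = -1/849 ≈ -0.0011779
o - t = -2578 - 1*(-1/849) = -2578 + 1/849 = -2188721/849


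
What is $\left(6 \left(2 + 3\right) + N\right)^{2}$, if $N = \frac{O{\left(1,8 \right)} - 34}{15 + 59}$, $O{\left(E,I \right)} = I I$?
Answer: $\frac{1265625}{1369} \approx 924.49$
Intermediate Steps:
$O{\left(E,I \right)} = I^{2}$
$N = \frac{15}{37}$ ($N = \frac{8^{2} - 34}{15 + 59} = \frac{64 - 34}{74} = 30 \cdot \frac{1}{74} = \frac{15}{37} \approx 0.40541$)
$\left(6 \left(2 + 3\right) + N\right)^{2} = \left(6 \left(2 + 3\right) + \frac{15}{37}\right)^{2} = \left(6 \cdot 5 + \frac{15}{37}\right)^{2} = \left(30 + \frac{15}{37}\right)^{2} = \left(\frac{1125}{37}\right)^{2} = \frac{1265625}{1369}$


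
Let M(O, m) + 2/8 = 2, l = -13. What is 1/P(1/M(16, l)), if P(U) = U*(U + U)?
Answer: 49/32 ≈ 1.5313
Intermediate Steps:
M(O, m) = 7/4 (M(O, m) = -1/4 + 2 = 7/4)
P(U) = 2*U**2 (P(U) = U*(2*U) = 2*U**2)
1/P(1/M(16, l)) = 1/(2*(1/(7/4))**2) = 1/(2*(4/7)**2) = 1/(2*(16/49)) = 1/(32/49) = 49/32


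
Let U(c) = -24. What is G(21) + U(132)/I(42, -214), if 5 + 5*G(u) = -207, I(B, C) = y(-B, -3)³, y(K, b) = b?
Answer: -1868/45 ≈ -41.511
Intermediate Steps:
I(B, C) = -27 (I(B, C) = (-3)³ = -27)
G(u) = -212/5 (G(u) = -1 + (⅕)*(-207) = -1 - 207/5 = -212/5)
G(21) + U(132)/I(42, -214) = -212/5 - 24/(-27) = -212/5 - 24*(-1/27) = -212/5 + 8/9 = -1868/45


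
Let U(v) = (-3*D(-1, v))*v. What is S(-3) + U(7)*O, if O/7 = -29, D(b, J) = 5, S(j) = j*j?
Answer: 21324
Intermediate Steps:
S(j) = j²
O = -203 (O = 7*(-29) = -203)
U(v) = -15*v (U(v) = (-3*5)*v = -15*v)
S(-3) + U(7)*O = (-3)² - 15*7*(-203) = 9 - 105*(-203) = 9 + 21315 = 21324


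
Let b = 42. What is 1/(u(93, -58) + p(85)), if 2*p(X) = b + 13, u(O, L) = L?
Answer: -2/61 ≈ -0.032787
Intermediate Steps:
p(X) = 55/2 (p(X) = (42 + 13)/2 = (1/2)*55 = 55/2)
1/(u(93, -58) + p(85)) = 1/(-58 + 55/2) = 1/(-61/2) = -2/61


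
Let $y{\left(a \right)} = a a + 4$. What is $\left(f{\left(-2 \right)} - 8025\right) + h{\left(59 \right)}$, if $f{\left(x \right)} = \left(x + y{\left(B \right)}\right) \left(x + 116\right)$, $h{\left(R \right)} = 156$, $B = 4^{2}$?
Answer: $21543$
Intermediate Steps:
$B = 16$
$y{\left(a \right)} = 4 + a^{2}$ ($y{\left(a \right)} = a^{2} + 4 = 4 + a^{2}$)
$f{\left(x \right)} = \left(116 + x\right) \left(260 + x\right)$ ($f{\left(x \right)} = \left(x + \left(4 + 16^{2}\right)\right) \left(x + 116\right) = \left(x + \left(4 + 256\right)\right) \left(116 + x\right) = \left(x + 260\right) \left(116 + x\right) = \left(260 + x\right) \left(116 + x\right) = \left(116 + x\right) \left(260 + x\right)$)
$\left(f{\left(-2 \right)} - 8025\right) + h{\left(59 \right)} = \left(\left(30160 + \left(-2\right)^{2} + 376 \left(-2\right)\right) - 8025\right) + 156 = \left(\left(30160 + 4 - 752\right) - 8025\right) + 156 = \left(29412 - 8025\right) + 156 = 21387 + 156 = 21543$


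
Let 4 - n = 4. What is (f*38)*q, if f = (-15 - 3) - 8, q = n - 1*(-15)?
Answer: -14820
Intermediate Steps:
n = 0 (n = 4 - 1*4 = 4 - 4 = 0)
q = 15 (q = 0 - 1*(-15) = 0 + 15 = 15)
f = -26 (f = -18 - 8 = -26)
(f*38)*q = -26*38*15 = -988*15 = -14820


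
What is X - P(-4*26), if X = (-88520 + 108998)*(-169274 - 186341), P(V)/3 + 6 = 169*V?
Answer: -7282231224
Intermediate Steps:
P(V) = -18 + 507*V (P(V) = -18 + 3*(169*V) = -18 + 507*V)
X = -7282283970 (X = 20478*(-355615) = -7282283970)
X - P(-4*26) = -7282283970 - (-18 + 507*(-4*26)) = -7282283970 - (-18 + 507*(-104)) = -7282283970 - (-18 - 52728) = -7282283970 - 1*(-52746) = -7282283970 + 52746 = -7282231224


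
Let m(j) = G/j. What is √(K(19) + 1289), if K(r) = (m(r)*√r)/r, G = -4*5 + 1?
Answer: √(465329 - 19*√19)/19 ≈ 35.899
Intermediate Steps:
G = -19 (G = -20 + 1 = -19)
m(j) = -19/j
K(r) = -19/r^(3/2) (K(r) = ((-19/r)*√r)/r = (-19/√r)/r = -19/r^(3/2))
√(K(19) + 1289) = √(-√19/19 + 1289) = √(1289 - √19/19)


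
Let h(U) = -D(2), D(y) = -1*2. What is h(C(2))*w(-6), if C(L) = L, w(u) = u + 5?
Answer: -2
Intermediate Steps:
D(y) = -2
w(u) = 5 + u
h(U) = 2 (h(U) = -1*(-2) = 2)
h(C(2))*w(-6) = 2*(5 - 6) = 2*(-1) = -2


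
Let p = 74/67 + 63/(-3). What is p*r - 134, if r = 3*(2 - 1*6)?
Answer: 7018/67 ≈ 104.75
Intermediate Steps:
r = -12 (r = 3*(2 - 6) = 3*(-4) = -12)
p = -1333/67 (p = 74*(1/67) + 63*(-⅓) = 74/67 - 21 = -1333/67 ≈ -19.896)
p*r - 134 = -1333/67*(-12) - 134 = 15996/67 - 134 = 7018/67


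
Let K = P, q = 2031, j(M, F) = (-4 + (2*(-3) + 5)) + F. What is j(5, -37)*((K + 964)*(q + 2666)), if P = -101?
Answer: -170247462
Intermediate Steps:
j(M, F) = -5 + F (j(M, F) = (-4 + (-6 + 5)) + F = (-4 - 1) + F = -5 + F)
K = -101
j(5, -37)*((K + 964)*(q + 2666)) = (-5 - 37)*((-101 + 964)*(2031 + 2666)) = -36246*4697 = -42*4053511 = -170247462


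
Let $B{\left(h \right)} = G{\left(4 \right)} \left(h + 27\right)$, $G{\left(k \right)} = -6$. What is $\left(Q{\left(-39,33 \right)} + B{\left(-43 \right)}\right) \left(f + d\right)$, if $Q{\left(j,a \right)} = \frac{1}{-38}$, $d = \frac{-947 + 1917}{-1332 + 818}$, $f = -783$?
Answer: $- \frac{367829126}{4883} \approx -75329.0$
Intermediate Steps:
$B{\left(h \right)} = -162 - 6 h$ ($B{\left(h \right)} = - 6 \left(h + 27\right) = - 6 \left(27 + h\right) = -162 - 6 h$)
$d = - \frac{485}{257}$ ($d = \frac{970}{-514} = 970 \left(- \frac{1}{514}\right) = - \frac{485}{257} \approx -1.8872$)
$Q{\left(j,a \right)} = - \frac{1}{38}$
$\left(Q{\left(-39,33 \right)} + B{\left(-43 \right)}\right) \left(f + d\right) = \left(- \frac{1}{38} - -96\right) \left(-783 - \frac{485}{257}\right) = \left(- \frac{1}{38} + \left(-162 + 258\right)\right) \left(- \frac{201716}{257}\right) = \left(- \frac{1}{38} + 96\right) \left(- \frac{201716}{257}\right) = \frac{3647}{38} \left(- \frac{201716}{257}\right) = - \frac{367829126}{4883}$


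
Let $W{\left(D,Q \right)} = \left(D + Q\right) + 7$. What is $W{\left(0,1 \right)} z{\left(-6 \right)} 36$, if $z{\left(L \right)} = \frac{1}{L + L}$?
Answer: $-24$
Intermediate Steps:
$W{\left(D,Q \right)} = 7 + D + Q$
$z{\left(L \right)} = \frac{1}{2 L}$
$W{\left(0,1 \right)} z{\left(-6 \right)} 36 = \left(7 + 0 + 1\right) \frac{1}{2 \left(-6\right)} 36 = 8 \cdot \frac{1}{2} \left(- \frac{1}{6}\right) 36 = 8 \left(- \frac{1}{12}\right) 36 = \left(- \frac{2}{3}\right) 36 = -24$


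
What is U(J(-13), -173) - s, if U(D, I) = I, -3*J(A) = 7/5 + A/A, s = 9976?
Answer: -10149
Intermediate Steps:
J(A) = -4/5 (J(A) = -(7/5 + A/A)/3 = -(7*(1/5) + 1)/3 = -(7/5 + 1)/3 = -1/3*12/5 = -4/5)
U(J(-13), -173) - s = -173 - 1*9976 = -173 - 9976 = -10149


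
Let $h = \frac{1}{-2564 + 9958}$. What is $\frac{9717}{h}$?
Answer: $71847498$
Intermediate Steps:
$h = \frac{1}{7394} \approx 0.00013524$
$\frac{9717}{h} = 9717 \frac{1}{\frac{1}{7394}} = 9717 \cdot 7394 = 71847498$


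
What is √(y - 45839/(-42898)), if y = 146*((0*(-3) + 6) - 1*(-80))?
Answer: √23107999802046/42898 ≈ 112.06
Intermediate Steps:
y = 12556 (y = 146*((0 + 6) + 80) = 146*(6 + 80) = 146*86 = 12556)
√(y - 45839/(-42898)) = √(12556 - 45839/(-42898)) = √(12556 - 45839*(-1/42898)) = √(12556 + 45839/42898) = √(538673127/42898) = √23107999802046/42898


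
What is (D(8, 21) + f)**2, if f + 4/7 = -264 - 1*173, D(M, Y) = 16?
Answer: 8708401/49 ≈ 1.7772e+5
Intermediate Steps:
f = -3063/7 (f = -4/7 + (-264 - 1*173) = -4/7 + (-264 - 173) = -4/7 - 437 = -3063/7 ≈ -437.57)
(D(8, 21) + f)**2 = (16 - 3063/7)**2 = (-2951/7)**2 = 8708401/49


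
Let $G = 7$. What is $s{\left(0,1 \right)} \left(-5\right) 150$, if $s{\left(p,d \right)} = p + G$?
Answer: $-5250$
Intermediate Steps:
$s{\left(p,d \right)} = 7 + p$ ($s{\left(p,d \right)} = p + 7 = 7 + p$)
$s{\left(0,1 \right)} \left(-5\right) 150 = \left(7 + 0\right) \left(-5\right) 150 = 7 \left(-5\right) 150 = \left(-35\right) 150 = -5250$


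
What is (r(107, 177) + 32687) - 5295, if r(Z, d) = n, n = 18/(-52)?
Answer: 712183/26 ≈ 27392.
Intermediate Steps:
n = -9/26 (n = 18*(-1/52) = -9/26 ≈ -0.34615)
r(Z, d) = -9/26
(r(107, 177) + 32687) - 5295 = (-9/26 + 32687) - 5295 = 849853/26 - 5295 = 712183/26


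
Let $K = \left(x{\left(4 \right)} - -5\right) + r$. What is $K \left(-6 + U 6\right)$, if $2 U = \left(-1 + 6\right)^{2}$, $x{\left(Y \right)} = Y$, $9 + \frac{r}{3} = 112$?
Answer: $21942$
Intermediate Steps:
$r = 309$ ($r = -27 + 3 \cdot 112 = -27 + 336 = 309$)
$U = \frac{25}{2}$ ($U = \frac{\left(-1 + 6\right)^{2}}{2} = \frac{5^{2}}{2} = \frac{1}{2} \cdot 25 = \frac{25}{2} \approx 12.5$)
$K = 318$ ($K = \left(4 - -5\right) + 309 = \left(4 + 5\right) + 309 = 9 + 309 = 318$)
$K \left(-6 + U 6\right) = 318 \left(-6 + \frac{25}{2} \cdot 6\right) = 318 \left(-6 + 75\right) = 318 \cdot 69 = 21942$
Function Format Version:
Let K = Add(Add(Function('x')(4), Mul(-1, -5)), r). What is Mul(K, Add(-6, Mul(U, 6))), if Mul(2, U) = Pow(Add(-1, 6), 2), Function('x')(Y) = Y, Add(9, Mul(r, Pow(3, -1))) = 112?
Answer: 21942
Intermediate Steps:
r = 309 (r = Add(-27, Mul(3, 112)) = Add(-27, 336) = 309)
U = Rational(25, 2) (U = Mul(Rational(1, 2), Pow(Add(-1, 6), 2)) = Mul(Rational(1, 2), Pow(5, 2)) = Mul(Rational(1, 2), 25) = Rational(25, 2) ≈ 12.500)
K = 318 (K = Add(Add(4, Mul(-1, -5)), 309) = Add(Add(4, 5), 309) = Add(9, 309) = 318)
Mul(K, Add(-6, Mul(U, 6))) = Mul(318, Add(-6, Mul(Rational(25, 2), 6))) = Mul(318, Add(-6, 75)) = Mul(318, 69) = 21942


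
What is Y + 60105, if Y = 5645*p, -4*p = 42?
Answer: 1665/2 ≈ 832.50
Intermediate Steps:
p = -21/2 (p = -¼*42 = -21/2 ≈ -10.500)
Y = -118545/2 (Y = 5645*(-21/2) = -118545/2 ≈ -59273.)
Y + 60105 = -118545/2 + 60105 = 1665/2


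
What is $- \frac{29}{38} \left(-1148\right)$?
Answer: $\frac{16646}{19} \approx 876.11$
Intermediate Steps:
$- \frac{29}{38} \left(-1148\right) = \left(-29\right) \frac{1}{38} \left(-1148\right) = \left(- \frac{29}{38}\right) \left(-1148\right) = \frac{16646}{19}$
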